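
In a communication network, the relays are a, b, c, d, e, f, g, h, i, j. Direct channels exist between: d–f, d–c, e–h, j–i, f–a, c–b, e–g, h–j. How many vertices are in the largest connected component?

5

Starting from e we can reach e, g, h, i, j. That is one component of size 5.
Starting from a we can reach a, b, c, d, f. That is one component of size 5.
The largest has 5 vertices.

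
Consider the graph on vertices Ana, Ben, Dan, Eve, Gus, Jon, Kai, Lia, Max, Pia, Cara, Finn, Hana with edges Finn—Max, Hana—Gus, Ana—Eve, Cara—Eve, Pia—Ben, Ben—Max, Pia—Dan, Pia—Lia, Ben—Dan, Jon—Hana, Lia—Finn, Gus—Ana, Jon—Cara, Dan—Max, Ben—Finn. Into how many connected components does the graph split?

3

Kai is isolated — a component by itself.
Starting from Ana we can reach Ana, Eve, Gus, Jon, Cara, Hana. That is one component of size 6.
Starting from Ben we can reach Ben, Dan, Lia, Max, Pia, Finn. That is one component of size 6.
Total: 3 components.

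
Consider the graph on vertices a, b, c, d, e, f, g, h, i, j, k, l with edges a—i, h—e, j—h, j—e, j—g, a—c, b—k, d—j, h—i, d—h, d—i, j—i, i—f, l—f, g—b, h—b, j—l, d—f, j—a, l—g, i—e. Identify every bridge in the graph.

The edges on the cycle d-j-a-i-d are not bridges since each lies on that cycle.
But removing a—c disconnects a from c; removing b—k disconnects b from k — these are bridges.

a-c, b-k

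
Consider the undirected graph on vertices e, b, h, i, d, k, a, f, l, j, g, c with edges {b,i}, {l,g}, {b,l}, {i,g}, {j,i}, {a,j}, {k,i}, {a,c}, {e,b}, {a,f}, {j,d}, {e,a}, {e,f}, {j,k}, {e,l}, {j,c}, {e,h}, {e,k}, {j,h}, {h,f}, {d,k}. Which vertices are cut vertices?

none

Removing k, for instance, still leaves 1 component. No single vertex removal increases the component count — the graph has no articulation points.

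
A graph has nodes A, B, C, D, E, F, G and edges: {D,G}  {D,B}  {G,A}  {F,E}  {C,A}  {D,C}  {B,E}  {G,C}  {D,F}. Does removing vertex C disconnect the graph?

No

Deleting C leaves 1 component (was 1) (its neighbors A, D, G remain connected to each other), so C is not a cut vertex.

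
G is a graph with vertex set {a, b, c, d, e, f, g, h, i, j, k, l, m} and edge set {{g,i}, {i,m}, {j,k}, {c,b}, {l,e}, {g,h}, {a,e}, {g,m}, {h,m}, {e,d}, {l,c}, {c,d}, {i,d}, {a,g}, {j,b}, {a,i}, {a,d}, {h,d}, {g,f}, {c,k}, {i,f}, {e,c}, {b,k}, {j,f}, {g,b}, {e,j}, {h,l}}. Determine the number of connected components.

Starting from a we can reach a, b, c, d, e, f, g, h, i, j, k, l, m. That is one component of size 13.
Total: 1 component.

1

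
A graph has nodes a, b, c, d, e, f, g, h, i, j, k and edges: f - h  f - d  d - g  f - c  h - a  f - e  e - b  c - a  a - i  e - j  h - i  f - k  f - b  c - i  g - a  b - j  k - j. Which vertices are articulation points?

f

Removing f increases the component count from 1 to 2, so f is a cut vertex.
By contrast removing j leaves 1 component; it is not a cut vertex. No other vertex is a cut vertex either.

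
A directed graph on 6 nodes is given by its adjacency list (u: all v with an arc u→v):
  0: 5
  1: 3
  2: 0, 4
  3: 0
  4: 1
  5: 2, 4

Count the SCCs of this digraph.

{0, 1, 2, 3, 4, 5} are all mutually reachable — one SCC of size 6.
That gives 1 strongly connected component.

1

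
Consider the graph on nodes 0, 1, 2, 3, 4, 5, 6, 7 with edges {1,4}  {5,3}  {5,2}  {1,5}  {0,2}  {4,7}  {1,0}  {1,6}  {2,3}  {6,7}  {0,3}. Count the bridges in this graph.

0

The edges on the cycle 0-2-3-0 are not bridges since each lies on that cycle.
Every edge lies on some cycle, so there are no bridges.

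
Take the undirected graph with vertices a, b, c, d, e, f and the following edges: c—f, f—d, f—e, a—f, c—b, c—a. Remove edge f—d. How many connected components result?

2

Before removal there is 1 component.
f—d is a bridge — removing it separates f's side from d's side.
After removal: 2 components.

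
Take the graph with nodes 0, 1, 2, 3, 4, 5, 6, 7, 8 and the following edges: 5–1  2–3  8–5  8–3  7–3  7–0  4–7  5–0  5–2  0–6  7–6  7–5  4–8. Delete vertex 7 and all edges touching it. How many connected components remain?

1

With 7 gone, the remaining components are: {0, 1, 2, 3, 4, 5, 6, 8}.
That is 1 component.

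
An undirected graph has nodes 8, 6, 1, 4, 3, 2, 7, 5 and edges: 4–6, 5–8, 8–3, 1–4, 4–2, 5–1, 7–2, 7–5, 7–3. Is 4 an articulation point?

Deleting 4 raises the number of components from 1 to 2, so 4 is a cut vertex.

Yes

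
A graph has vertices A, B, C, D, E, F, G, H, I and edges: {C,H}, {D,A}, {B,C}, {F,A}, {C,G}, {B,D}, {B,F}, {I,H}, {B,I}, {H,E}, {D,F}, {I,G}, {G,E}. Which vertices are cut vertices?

B

Removing B increases the component count from 1 to 2, so B is a cut vertex.
By contrast removing F leaves 1 component; it is not a cut vertex. No other vertex is a cut vertex either.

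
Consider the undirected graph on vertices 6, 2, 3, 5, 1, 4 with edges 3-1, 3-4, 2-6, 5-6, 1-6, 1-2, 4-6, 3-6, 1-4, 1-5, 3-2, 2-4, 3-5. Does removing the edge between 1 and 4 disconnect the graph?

After removing 1-4, the path 1-3-4 still connects them, so the edge is not a bridge.

No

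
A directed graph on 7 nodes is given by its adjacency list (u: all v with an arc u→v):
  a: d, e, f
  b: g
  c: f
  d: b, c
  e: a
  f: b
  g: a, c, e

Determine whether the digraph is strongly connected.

From a we can reach every vertex (a, b, c, d, e, f, g), and every vertex can reach a (a, b, c, d, e, f, g). So the whole graph is one strongly connected component.

Yes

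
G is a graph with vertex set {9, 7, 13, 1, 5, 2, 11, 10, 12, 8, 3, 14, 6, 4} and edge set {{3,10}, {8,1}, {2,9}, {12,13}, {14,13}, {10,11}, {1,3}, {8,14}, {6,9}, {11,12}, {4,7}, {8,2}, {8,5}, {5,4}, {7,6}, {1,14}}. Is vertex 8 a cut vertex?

Yes

Deleting 8 raises the number of components from 1 to 2, so 8 is a cut vertex.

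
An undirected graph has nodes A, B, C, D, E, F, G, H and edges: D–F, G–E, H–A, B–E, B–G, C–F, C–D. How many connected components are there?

3

Starting from A we can reach A, H. That is one component of size 2.
Starting from C we can reach C, D, F. That is one component of size 3.
Starting from B we can reach B, E, G. That is one component of size 3.
Total: 3 components.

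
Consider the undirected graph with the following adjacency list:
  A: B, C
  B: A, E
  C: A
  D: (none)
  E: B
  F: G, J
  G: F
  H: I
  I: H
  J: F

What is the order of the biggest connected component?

D is isolated — a component by itself.
Starting from H we can reach H, I. That is one component of size 2.
Starting from F we can reach F, G, J. That is one component of size 3.
Starting from A we can reach A, B, C, E. That is one component of size 4.
The largest has 4 vertices.

4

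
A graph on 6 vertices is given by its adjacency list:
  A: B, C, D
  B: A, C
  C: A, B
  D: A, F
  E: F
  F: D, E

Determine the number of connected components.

1

Starting from A we can reach A, B, C, D, E, F. That is one component of size 6.
Total: 1 component.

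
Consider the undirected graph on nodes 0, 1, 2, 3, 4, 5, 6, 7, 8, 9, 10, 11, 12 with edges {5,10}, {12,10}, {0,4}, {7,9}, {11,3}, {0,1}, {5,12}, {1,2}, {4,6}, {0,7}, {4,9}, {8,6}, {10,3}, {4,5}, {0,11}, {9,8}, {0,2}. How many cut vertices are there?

Removing 0 increases the component count from 1 to 2, so 0 is a cut vertex.
By contrast removing 8 leaves 1 component; it is not a cut vertex. No other vertex is a cut vertex either.

1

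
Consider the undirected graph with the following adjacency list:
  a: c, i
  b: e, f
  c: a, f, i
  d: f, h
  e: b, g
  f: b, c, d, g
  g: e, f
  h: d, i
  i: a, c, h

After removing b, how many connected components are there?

1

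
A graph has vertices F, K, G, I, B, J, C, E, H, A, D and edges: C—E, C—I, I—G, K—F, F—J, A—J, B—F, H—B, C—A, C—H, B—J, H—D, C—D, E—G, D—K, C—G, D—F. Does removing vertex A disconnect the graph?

Deleting A leaves 1 component (was 1) (its neighbors C, J remain connected to each other), so A is not a cut vertex.

No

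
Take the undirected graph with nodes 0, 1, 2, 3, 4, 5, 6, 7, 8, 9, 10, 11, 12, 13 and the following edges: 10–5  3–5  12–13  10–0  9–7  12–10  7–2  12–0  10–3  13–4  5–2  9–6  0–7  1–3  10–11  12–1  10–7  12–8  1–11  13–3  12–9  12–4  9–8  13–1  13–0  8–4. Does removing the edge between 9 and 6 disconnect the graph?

Removing 9–6 leaves no path between 9 and 6: the component count goes from 1 to 2. So it is a bridge.

Yes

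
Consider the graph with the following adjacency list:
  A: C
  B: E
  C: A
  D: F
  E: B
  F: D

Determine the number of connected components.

Starting from B we can reach B, E. That is one component of size 2.
Starting from A we can reach A, C. That is one component of size 2.
Starting from D we can reach D, F. That is one component of size 2.
Total: 3 components.

3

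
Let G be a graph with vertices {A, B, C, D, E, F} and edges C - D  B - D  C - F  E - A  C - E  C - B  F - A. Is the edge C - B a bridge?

After removing C - B, the path C-D-B still connects them, so the edge is not a bridge.

No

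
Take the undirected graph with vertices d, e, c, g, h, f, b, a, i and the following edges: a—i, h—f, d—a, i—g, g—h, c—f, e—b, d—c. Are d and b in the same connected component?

No

The component containing d is {a, c, d, f, g, h, i}, and b is not in it.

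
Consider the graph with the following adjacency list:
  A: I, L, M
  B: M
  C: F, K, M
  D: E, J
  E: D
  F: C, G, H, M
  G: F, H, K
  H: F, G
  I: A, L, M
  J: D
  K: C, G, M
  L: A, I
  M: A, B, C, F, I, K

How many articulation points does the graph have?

2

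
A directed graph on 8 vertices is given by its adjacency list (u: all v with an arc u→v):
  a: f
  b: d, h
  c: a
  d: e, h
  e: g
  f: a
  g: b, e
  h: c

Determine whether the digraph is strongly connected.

No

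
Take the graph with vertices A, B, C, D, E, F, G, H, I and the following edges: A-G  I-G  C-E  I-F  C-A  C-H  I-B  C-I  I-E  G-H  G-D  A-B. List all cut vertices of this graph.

G, I

Removing G increases the component count from 1 to 2, so G is a cut vertex.
Removing I increases the component count from 1 to 2, so I is a cut vertex.
By contrast removing E leaves 1 component; it is not a cut vertex. No other vertex is a cut vertex either.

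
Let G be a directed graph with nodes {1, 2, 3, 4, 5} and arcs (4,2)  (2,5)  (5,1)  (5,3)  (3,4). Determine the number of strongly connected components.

2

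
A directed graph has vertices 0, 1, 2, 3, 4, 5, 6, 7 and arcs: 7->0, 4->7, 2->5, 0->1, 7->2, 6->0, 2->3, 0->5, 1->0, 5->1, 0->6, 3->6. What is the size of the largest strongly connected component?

4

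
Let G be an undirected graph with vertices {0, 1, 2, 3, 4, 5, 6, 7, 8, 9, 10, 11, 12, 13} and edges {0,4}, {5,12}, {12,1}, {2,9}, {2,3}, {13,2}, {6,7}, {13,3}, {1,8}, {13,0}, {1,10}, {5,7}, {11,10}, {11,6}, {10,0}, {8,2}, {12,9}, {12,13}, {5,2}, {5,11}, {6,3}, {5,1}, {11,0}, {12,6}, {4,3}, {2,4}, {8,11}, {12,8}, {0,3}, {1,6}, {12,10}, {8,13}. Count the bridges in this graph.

The edges on the cycle 5-12-1-8-13-0-11-5 are not bridges since each lies on that cycle.
Every edge lies on some cycle, so there are no bridges.

0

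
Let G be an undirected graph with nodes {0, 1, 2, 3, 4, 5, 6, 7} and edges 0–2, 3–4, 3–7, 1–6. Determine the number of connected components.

4

5 is isolated — a component by itself.
Starting from 0 we can reach 0, 2. That is one component of size 2.
Starting from 1 we can reach 1, 6. That is one component of size 2.
Starting from 3 we can reach 3, 4, 7. That is one component of size 3.
Total: 4 components.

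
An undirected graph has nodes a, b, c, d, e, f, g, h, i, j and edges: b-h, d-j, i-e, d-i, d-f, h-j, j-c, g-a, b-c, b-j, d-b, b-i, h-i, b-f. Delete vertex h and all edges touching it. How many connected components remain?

With h gone, the remaining components are: {a, g}; {b, c, d, e, f, i, j}.
That is 2 components.

2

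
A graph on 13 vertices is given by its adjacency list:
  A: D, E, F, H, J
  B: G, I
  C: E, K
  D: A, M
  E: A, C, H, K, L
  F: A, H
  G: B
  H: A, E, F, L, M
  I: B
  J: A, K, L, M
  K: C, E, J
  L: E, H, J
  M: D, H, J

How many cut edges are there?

The edges on the cycle H-A-E-C-K-J-L-H are not bridges since each lies on that cycle.
But removing G-B disconnects G from B; removing B-I disconnects B from I — these are bridges.
That makes 2 bridges.

2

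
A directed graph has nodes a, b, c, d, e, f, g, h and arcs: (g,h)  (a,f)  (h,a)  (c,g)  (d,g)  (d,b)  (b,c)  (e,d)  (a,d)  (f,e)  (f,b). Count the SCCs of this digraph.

{a, b, c, d, e, f, g, h} are all mutually reachable — one SCC of size 8.
That gives 1 strongly connected component.

1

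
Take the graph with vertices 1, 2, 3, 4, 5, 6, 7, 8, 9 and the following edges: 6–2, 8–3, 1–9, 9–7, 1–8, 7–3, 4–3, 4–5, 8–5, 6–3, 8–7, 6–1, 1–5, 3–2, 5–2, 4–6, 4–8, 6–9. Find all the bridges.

none

The edges on the cycle 4-6-1-5-4 are not bridges since each lies on that cycle.
Every edge lies on some cycle, so there are no bridges.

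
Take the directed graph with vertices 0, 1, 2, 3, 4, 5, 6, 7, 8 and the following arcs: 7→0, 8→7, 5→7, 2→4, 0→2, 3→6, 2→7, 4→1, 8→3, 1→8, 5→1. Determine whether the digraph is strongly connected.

No

There is no directed path from 1 to 5, so the graph is not strongly connected.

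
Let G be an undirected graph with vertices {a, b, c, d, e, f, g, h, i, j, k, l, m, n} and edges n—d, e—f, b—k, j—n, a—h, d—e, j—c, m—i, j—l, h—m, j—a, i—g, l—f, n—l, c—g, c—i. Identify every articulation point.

j

Removing j increases the component count from 2 to 3, so j is a cut vertex.
By contrast removing m leaves 2 components; it is not a cut vertex. No other vertex is a cut vertex either.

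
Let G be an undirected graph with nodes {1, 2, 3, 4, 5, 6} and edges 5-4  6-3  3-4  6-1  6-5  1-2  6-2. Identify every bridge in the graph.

The edges on the cycle 6-1-2-6 are not bridges since each lies on that cycle.
Every edge lies on some cycle, so there are no bridges.

none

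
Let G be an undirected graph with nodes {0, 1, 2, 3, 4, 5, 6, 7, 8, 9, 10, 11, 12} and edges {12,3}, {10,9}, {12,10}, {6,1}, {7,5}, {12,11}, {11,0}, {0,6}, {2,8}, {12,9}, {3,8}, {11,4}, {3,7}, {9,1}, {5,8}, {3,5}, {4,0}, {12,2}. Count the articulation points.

Removing 12 increases the component count from 1 to 2, so 12 is a cut vertex.
By contrast removing 5 leaves 1 component; it is not a cut vertex. No other vertex is a cut vertex either.

1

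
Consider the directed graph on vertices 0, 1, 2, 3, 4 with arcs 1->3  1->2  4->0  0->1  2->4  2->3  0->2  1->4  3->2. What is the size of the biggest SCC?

{0, 1, 2, 3, 4} are all mutually reachable — one SCC of size 5.
The largest has 5 vertices.

5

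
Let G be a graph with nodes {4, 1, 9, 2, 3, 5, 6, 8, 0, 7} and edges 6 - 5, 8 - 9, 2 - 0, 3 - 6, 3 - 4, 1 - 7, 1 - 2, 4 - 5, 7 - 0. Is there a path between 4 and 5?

Yes

From 4 we can reach 3, 4, 5, 6, which includes 5.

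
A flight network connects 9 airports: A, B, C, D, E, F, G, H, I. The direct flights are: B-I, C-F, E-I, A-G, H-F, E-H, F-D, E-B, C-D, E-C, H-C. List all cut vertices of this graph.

E

Removing E increases the component count from 2 to 3, so E is a cut vertex.
By contrast removing I leaves 2 components; it is not a cut vertex. No other vertex is a cut vertex either.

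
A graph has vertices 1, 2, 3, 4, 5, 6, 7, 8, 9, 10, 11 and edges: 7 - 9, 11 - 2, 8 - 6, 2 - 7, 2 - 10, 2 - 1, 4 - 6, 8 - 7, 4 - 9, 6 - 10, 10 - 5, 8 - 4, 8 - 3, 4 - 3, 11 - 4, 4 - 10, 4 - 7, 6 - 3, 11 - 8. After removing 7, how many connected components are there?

1

With 7 gone, the remaining components are: {1, 2, 3, 4, 5, 6, 8, 9, 10, 11}.
That is 1 component.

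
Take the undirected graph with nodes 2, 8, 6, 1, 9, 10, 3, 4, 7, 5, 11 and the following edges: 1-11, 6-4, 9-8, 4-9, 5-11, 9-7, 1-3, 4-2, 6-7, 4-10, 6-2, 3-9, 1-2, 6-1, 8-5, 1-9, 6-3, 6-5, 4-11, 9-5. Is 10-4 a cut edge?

Yes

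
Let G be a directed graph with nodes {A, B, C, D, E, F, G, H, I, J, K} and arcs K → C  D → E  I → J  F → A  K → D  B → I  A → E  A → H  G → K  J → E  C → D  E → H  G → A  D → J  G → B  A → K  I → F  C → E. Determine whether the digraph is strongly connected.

No

There is no directed path from H to E, so the graph is not strongly connected.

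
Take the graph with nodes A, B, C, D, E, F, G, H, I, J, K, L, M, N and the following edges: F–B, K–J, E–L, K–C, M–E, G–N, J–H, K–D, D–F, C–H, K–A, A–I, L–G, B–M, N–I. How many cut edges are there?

0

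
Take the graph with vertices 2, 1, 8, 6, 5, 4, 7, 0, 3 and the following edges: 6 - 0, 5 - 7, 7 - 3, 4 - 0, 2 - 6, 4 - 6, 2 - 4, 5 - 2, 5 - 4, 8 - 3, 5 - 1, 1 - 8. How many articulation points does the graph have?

1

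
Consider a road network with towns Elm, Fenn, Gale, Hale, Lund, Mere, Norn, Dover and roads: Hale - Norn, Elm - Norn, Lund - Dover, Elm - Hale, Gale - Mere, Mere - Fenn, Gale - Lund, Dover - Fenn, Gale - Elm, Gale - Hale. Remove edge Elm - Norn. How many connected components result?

1

Elm and Norn are still connected via Elm-Hale-Norn, so the component count stays at 1.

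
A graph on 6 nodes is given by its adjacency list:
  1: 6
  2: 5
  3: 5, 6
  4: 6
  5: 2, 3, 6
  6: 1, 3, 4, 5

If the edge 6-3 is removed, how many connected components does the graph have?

1

6 and 3 are still connected via 6-5-3, so the component count stays at 1.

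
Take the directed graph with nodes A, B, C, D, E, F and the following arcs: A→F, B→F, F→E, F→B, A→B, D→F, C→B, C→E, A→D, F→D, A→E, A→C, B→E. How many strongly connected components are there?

{B, D, F} are all mutually reachable — one SCC of size 3.
{A} is an SCC by itself.
{C} is an SCC by itself.
{E} is an SCC by itself.
That gives 4 strongly connected components.

4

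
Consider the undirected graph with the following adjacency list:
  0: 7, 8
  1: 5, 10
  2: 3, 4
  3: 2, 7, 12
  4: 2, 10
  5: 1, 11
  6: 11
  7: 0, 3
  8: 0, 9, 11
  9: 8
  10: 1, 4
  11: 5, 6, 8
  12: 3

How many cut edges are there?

The edges on the cycle 3-7-0-8-11-5-1-10-4-2-3 are not bridges since each lies on that cycle.
But removing 8-9 disconnects 8 from 9; removing 6-11 disconnects 6 from 11; removing 3-12 disconnects 3 from 12 — these are bridges.
That makes 3 bridges.

3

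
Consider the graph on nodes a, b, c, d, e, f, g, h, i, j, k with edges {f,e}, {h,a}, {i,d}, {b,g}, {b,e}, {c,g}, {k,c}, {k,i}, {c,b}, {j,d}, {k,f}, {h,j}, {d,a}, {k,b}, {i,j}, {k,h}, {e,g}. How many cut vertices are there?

1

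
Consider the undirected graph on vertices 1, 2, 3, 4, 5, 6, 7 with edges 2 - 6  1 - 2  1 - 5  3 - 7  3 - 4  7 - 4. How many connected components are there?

Starting from 3 we can reach 3, 4, 7. That is one component of size 3.
Starting from 1 we can reach 1, 2, 5, 6. That is one component of size 4.
Total: 2 components.

2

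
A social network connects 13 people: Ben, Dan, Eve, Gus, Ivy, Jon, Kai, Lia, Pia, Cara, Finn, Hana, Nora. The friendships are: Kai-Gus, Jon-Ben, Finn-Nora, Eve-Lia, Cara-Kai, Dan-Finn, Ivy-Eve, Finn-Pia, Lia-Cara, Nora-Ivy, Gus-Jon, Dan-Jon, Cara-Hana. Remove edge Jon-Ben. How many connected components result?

2

Before removal there is 1 component.
Jon-Ben is a bridge — removing it separates Jon's side from Ben's side.
After removal: 2 components.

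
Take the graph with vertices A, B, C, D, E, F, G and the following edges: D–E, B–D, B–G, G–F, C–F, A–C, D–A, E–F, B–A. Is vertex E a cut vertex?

Deleting E leaves 1 component (was 1) (its neighbors D, F remain connected to each other), so E is not a cut vertex.

No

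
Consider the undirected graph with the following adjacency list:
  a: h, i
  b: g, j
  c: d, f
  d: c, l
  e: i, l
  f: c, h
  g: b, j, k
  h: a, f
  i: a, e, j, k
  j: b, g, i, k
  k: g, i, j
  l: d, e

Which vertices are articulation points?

i

Removing i increases the component count from 1 to 2, so i is a cut vertex.
By contrast removing b leaves 1 component; it is not a cut vertex. No other vertex is a cut vertex either.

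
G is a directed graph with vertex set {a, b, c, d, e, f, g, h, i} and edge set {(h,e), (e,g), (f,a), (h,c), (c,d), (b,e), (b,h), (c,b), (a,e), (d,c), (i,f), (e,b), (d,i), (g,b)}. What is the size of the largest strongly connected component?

9

{a, b, c, d, e, f, g, h, i} are all mutually reachable — one SCC of size 9.
The largest has 9 vertices.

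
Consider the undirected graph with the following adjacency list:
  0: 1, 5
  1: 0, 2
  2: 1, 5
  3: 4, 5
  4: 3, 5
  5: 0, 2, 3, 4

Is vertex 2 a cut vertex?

Deleting 2 leaves 1 component (was 1) (its neighbors 1, 5 remain connected to each other), so 2 is not a cut vertex.

No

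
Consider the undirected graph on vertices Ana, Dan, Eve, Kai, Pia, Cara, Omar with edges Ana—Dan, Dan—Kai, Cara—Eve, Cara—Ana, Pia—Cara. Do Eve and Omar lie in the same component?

No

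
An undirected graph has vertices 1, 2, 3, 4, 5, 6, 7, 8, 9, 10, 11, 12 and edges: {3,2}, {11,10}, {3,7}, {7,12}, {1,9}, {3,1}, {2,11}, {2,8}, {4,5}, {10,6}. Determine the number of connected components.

2

Starting from 4 we can reach 4, 5. That is one component of size 2.
Starting from 1 we can reach 1, 2, 3, 6, 7, 8, 9, 10, 11, 12. That is one component of size 10.
Total: 2 components.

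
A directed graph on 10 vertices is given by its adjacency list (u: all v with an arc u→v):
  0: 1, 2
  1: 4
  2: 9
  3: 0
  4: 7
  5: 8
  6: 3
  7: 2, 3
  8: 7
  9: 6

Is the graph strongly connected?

There is no directed path from 7 to 5, so the graph is not strongly connected.

No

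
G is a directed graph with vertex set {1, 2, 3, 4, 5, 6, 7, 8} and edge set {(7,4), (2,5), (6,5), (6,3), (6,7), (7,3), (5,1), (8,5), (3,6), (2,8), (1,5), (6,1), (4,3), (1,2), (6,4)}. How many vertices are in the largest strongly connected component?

{1, 2, 5, 8} are all mutually reachable — one SCC of size 4.
{3, 4, 6, 7} are all mutually reachable — one SCC of size 4.
The largest has 4 vertices.

4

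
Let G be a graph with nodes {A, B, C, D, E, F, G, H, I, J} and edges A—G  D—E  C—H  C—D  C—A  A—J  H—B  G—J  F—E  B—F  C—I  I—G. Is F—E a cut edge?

No

After removing F—E, the path F-B-H-C-D-E still connects them, so the edge is not a bridge.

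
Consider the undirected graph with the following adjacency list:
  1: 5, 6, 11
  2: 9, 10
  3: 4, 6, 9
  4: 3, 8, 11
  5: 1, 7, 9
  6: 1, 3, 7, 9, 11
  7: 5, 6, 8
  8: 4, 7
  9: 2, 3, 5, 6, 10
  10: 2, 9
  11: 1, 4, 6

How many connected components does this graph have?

Starting from 1 we can reach 1, 2, 3, 4, 5, 6, 7, 8, 9, 10, 11. That is one component of size 11.
Total: 1 component.

1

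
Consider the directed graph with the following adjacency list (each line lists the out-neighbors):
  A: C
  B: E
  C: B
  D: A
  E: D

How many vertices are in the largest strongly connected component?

{A, B, C, D, E} are all mutually reachable — one SCC of size 5.
The largest has 5 vertices.

5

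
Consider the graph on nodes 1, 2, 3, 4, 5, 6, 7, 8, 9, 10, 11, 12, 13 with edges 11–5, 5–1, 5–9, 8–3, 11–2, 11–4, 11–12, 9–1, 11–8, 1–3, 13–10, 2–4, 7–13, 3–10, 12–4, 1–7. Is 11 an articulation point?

Deleting 11 raises the number of components from 2 to 3, so 11 is a cut vertex.

Yes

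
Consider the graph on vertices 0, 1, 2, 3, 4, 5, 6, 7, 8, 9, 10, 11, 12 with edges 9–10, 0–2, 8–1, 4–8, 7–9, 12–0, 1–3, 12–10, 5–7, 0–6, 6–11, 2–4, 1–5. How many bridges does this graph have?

3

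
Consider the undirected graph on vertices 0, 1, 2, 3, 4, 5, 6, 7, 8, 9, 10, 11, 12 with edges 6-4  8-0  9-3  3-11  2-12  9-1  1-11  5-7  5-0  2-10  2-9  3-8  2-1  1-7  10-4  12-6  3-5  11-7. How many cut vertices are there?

Removing 2 increases the component count from 1 to 2, so 2 is a cut vertex.
By contrast removing 0 leaves 1 component; it is not a cut vertex. No other vertex is a cut vertex either.

1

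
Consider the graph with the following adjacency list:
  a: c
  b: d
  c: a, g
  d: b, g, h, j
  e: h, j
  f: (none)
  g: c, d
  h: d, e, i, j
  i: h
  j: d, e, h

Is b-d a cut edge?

Removing b-d leaves no path between b and d: the component count goes from 2 to 3. So it is a bridge.

Yes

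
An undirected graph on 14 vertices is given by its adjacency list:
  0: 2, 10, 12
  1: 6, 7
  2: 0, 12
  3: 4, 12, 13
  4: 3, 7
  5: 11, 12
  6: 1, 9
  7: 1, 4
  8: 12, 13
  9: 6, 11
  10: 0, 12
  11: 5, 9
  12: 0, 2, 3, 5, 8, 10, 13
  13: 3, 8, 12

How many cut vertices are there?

Removing 12 increases the component count from 1 to 2, so 12 is a cut vertex.
By contrast removing 9 leaves 1 component; it is not a cut vertex. No other vertex is a cut vertex either.

1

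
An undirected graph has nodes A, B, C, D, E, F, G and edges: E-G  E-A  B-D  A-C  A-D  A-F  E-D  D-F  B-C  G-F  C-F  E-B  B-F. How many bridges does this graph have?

The edges on the cycle E-B-C-F-A-E are not bridges since each lies on that cycle.
Every edge lies on some cycle, so there are no bridges.

0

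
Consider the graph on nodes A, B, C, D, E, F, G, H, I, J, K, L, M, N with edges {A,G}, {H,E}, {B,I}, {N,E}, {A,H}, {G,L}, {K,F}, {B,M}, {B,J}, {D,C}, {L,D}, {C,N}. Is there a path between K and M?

No

The component containing K is {F, K}, and M is not in it.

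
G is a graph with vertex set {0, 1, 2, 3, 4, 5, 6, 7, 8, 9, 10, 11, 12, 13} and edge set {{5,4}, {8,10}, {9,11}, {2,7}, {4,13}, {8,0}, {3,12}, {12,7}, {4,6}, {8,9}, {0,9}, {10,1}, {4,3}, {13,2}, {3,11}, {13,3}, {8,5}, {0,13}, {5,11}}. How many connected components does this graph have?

1

Starting from 0 we can reach 0, 1, 2, 3, 4, 5, 6, 7, 8, 9, 10, 11, 12, 13. That is one component of size 14.
Total: 1 component.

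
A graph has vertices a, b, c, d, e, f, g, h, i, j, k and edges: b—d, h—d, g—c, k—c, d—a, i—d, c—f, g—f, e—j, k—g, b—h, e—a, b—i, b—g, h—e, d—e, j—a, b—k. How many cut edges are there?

The edges on the cycle e-j-a-e are not bridges since each lies on that cycle.
Every edge lies on some cycle, so there are no bridges.

0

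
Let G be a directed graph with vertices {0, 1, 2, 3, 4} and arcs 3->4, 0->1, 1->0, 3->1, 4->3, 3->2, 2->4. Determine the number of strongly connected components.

2

{2, 3, 4} are all mutually reachable — one SCC of size 3.
{0, 1} are all mutually reachable — one SCC of size 2.
That gives 2 strongly connected components.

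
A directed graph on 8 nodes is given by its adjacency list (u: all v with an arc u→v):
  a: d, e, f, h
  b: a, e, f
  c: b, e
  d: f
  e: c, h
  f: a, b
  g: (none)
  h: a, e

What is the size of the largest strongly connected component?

7

{a, b, c, d, e, f, h} are all mutually reachable — one SCC of size 7.
{g} is an SCC by itself.
The largest has 7 vertices.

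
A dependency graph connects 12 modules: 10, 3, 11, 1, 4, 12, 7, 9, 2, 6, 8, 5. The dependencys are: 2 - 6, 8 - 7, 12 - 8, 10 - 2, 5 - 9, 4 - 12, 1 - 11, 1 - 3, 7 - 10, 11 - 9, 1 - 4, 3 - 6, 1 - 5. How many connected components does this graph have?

1

Starting from 1 we can reach 1, 2, 3, 4, 5, 6, 7, 8, 9, 10, 11, 12. That is one component of size 12.
Total: 1 component.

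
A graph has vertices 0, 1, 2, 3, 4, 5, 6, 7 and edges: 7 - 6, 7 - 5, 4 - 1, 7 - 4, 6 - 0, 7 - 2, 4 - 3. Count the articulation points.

3

Removing 4 increases the component count from 1 to 3, so 4 is a cut vertex.
Removing 6 increases the component count from 1 to 2, so 6 is a cut vertex.
Removing 7 increases the component count from 1 to 4, so 7 is a cut vertex.
By contrast removing 0 leaves 1 component; it is not a cut vertex. No other vertex is a cut vertex either.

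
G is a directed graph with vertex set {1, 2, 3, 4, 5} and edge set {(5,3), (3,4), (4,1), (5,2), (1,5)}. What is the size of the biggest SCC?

{1, 3, 4, 5} are all mutually reachable — one SCC of size 4.
{2} is an SCC by itself.
The largest has 4 vertices.

4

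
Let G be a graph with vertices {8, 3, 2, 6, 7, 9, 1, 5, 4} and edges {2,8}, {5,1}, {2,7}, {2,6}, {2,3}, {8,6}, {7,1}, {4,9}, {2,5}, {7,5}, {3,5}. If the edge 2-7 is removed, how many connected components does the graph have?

2 and 7 are still connected via 2-5-7, so the component count stays at 2.

2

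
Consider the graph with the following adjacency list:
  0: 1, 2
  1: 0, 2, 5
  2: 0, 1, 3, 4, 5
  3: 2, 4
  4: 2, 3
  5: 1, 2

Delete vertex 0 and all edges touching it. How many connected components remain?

With 0 gone, the remaining components are: {1, 2, 3, 4, 5}.
That is 1 component.

1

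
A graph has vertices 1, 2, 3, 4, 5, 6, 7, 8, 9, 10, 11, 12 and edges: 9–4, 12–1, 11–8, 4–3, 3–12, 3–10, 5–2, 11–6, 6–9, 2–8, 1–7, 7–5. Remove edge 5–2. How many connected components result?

5 and 2 are still connected via 5-7-1-12-3-4-9-6-11-8-2, so the component count stays at 1.

1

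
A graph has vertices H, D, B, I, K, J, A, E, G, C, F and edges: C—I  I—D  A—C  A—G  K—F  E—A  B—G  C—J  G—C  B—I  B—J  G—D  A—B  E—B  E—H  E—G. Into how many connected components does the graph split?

2

Starting from F we can reach F, K. That is one component of size 2.
Starting from A we can reach A, B, C, D, E, G, H, I, J. That is one component of size 9.
Total: 2 components.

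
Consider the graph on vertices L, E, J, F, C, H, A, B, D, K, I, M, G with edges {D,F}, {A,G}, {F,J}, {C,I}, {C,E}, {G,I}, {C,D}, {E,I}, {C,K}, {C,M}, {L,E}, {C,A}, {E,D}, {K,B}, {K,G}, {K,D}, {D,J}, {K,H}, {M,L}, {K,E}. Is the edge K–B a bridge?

Yes

Removing K–B leaves no path between K and B: the component count goes from 1 to 2. So it is a bridge.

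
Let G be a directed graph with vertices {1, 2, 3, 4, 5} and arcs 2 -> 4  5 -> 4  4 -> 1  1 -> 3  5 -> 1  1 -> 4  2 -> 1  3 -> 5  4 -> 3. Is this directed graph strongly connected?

There is no directed path from 3 to 2, so the graph is not strongly connected.

No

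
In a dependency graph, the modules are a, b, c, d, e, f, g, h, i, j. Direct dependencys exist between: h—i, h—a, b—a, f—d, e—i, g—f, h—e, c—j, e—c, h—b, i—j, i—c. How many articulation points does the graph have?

2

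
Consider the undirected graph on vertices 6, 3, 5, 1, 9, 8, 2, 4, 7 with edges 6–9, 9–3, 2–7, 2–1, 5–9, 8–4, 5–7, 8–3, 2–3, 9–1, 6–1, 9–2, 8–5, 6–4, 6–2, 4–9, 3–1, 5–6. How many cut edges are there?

0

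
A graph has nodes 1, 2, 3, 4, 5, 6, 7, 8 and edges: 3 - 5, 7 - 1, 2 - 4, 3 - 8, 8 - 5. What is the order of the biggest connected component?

3

6 is isolated — a component by itself.
Starting from 1 we can reach 1, 7. That is one component of size 2.
Starting from 2 we can reach 2, 4. That is one component of size 2.
Starting from 3 we can reach 3, 5, 8. That is one component of size 3.
The largest has 3 vertices.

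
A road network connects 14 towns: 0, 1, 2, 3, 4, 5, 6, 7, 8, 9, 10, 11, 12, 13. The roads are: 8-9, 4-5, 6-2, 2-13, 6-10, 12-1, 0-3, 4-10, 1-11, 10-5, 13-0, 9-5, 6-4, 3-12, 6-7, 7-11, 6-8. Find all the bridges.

none

The edges on the cycle 6-8-9-5-10-6 are not bridges since each lies on that cycle.
Every edge lies on some cycle, so there are no bridges.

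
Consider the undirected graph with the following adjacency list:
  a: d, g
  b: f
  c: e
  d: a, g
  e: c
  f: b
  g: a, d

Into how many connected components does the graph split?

3

Starting from b we can reach b, f. That is one component of size 2.
Starting from c we can reach c, e. That is one component of size 2.
Starting from a we can reach a, d, g. That is one component of size 3.
Total: 3 components.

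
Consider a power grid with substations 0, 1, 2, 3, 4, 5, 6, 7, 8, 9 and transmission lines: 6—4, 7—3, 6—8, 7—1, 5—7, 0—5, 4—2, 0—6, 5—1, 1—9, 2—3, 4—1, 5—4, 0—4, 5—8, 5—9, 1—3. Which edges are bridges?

The edges on the cycle 0-5-7-3-2-4-0 are not bridges since each lies on that cycle.
Every edge lies on some cycle, so there are no bridges.

none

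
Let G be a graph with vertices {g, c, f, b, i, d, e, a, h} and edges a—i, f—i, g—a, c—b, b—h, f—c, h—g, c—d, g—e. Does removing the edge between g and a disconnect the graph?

No

After removing g—a, the path g-h-b-c-f-i-a still connects them, so the edge is not a bridge.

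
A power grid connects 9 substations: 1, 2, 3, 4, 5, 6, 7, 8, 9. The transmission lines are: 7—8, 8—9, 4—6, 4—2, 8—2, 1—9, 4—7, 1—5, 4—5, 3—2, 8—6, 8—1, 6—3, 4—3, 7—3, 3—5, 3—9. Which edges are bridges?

none

The edges on the cycle 7-8-6-3-7 are not bridges since each lies on that cycle.
Every edge lies on some cycle, so there are no bridges.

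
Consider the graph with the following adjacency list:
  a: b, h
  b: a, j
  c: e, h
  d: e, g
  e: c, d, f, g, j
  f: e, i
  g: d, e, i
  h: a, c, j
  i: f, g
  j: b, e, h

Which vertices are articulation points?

e

Removing e increases the component count from 1 to 2, so e is a cut vertex.
By contrast removing f leaves 1 component; it is not a cut vertex. No other vertex is a cut vertex either.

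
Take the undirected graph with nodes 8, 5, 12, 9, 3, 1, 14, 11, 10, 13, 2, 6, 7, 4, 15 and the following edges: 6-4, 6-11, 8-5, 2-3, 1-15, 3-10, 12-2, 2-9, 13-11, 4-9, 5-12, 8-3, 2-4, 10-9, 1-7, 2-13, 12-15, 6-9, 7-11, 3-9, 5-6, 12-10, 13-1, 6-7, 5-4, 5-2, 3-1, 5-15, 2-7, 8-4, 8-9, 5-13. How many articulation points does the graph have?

0

Removing 11, for instance, still leaves 2 components. No single vertex removal increases the component count — the graph has no articulation points.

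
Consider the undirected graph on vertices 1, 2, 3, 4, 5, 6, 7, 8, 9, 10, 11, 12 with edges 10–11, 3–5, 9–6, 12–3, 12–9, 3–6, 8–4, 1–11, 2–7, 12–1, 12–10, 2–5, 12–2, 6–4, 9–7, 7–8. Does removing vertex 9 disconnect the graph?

Deleting 9 leaves 1 component (was 1) (its neighbors 6, 7, 12 remain connected to each other), so 9 is not a cut vertex.

No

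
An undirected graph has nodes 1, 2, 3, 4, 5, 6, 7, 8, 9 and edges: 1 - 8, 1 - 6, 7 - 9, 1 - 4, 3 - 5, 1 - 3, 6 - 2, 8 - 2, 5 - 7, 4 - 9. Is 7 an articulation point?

No

Deleting 7 leaves 1 component (was 1) (its neighbors 5, 9 remain connected to each other), so 7 is not a cut vertex.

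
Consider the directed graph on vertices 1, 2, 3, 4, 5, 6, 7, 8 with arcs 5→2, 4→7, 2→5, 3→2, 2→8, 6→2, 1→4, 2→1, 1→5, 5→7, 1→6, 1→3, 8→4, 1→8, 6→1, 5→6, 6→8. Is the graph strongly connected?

No

There is no directed path from 4 to 5, so the graph is not strongly connected.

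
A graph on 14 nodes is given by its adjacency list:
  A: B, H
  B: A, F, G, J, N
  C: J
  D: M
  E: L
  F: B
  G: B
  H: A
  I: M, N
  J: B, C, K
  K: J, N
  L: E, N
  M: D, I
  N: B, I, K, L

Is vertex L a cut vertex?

Deleting L raises the number of components from 1 to 2, so L is a cut vertex.

Yes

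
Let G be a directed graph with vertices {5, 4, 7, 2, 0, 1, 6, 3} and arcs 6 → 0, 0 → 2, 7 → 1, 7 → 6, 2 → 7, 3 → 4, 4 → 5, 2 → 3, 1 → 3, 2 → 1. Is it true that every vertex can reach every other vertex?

There is no directed path from 1 to 2, so the graph is not strongly connected.

No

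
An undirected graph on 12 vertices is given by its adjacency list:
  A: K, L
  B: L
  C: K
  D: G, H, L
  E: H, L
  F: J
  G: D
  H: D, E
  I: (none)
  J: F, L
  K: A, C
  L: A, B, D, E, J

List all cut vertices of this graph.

Removing A increases the component count from 2 to 3, so A is a cut vertex.
Removing D increases the component count from 2 to 3, so D is a cut vertex.
Removing J increases the component count from 2 to 3, so J is a cut vertex.
Likewise K, L are cut vertices.
By contrast removing B leaves 2 components; it is not a cut vertex. No other vertex is a cut vertex either.

A, D, J, K, L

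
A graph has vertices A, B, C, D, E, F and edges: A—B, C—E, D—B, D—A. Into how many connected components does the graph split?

3

F is isolated — a component by itself.
Starting from C we can reach C, E. That is one component of size 2.
Starting from A we can reach A, B, D. That is one component of size 3.
Total: 3 components.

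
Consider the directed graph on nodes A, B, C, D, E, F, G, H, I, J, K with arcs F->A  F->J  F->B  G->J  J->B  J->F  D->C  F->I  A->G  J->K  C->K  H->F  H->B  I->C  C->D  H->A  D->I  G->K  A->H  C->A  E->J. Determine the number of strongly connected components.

{A, C, D, F, G, H, I, J} are all mutually reachable — one SCC of size 8.
{E} is an SCC by itself.
{K} is an SCC by itself.
{B} is an SCC by itself.
That gives 4 strongly connected components.

4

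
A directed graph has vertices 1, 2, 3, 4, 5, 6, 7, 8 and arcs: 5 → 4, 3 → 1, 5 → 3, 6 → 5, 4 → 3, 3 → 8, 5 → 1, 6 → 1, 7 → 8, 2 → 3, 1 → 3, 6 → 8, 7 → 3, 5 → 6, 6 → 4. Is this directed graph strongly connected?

No

There is no directed path from 5 to 2, so the graph is not strongly connected.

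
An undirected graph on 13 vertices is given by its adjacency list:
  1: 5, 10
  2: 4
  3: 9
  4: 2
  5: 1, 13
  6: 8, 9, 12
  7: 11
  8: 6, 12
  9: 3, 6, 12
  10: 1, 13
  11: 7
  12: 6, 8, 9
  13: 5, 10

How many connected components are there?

4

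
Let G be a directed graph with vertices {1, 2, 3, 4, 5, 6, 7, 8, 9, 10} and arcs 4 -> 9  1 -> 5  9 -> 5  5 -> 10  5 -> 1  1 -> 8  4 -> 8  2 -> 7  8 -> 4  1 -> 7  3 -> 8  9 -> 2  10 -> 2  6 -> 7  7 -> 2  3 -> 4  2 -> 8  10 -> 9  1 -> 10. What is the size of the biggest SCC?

8

{1, 2, 4, 5, 7, 8, 9, 10} are all mutually reachable — one SCC of size 8.
{3} is an SCC by itself.
{6} is an SCC by itself.
The largest has 8 vertices.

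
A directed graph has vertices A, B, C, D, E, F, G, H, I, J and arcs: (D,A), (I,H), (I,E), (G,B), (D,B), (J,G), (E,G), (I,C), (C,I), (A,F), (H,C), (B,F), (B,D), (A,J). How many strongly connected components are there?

4

{A, B, D, G, J} are all mutually reachable — one SCC of size 5.
{C, H, I} are all mutually reachable — one SCC of size 3.
{F} is an SCC by itself.
{E} is an SCC by itself.
That gives 4 strongly connected components.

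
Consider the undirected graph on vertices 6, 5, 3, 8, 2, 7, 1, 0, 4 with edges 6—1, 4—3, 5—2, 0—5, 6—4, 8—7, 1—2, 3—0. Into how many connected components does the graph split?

2

Starting from 7 we can reach 7, 8. That is one component of size 2.
Starting from 0 we can reach 0, 1, 2, 3, 4, 5, 6. That is one component of size 7.
Total: 2 components.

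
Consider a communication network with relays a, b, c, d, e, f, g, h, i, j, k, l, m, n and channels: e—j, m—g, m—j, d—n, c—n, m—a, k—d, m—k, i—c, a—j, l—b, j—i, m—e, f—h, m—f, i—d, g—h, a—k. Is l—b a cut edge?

Removing l—b leaves no path between l and b: the component count goes from 2 to 3. So it is a bridge.

Yes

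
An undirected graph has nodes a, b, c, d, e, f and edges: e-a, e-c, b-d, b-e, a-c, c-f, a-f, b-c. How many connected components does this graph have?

Starting from a we can reach a, b, c, d, e, f. That is one component of size 6.
Total: 1 component.

1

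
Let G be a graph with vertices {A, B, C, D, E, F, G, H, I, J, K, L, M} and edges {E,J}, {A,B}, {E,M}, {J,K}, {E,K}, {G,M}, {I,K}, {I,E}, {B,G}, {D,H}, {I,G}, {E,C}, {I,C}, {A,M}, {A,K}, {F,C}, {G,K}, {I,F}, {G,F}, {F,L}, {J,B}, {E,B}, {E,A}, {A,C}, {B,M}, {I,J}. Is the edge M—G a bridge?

No

After removing M—G, the path M-B-G still connects them, so the edge is not a bridge.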